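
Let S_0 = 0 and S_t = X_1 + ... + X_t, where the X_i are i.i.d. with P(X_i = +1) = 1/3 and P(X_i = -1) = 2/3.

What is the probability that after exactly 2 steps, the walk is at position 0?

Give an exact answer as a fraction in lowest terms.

Answer: 4/9

Derivation:
To be at 0 after 2 steps: need exactly 1 step of +1 and 1 of -1.
Number of such sequences: C(2,1) = 2
Each has probability (1/3)^1 · (2/3)^1 = 2/9
P = 2 · 2/9 = 4/9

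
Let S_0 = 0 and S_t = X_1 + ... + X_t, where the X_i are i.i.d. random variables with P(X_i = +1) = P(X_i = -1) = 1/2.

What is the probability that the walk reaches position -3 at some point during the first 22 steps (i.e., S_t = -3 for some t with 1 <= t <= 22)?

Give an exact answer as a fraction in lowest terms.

Answer: 548895/1048576

Derivation:
Count via complement. Let g(t,s) = #length-t paths at position s with S_1..S_t all ≠ -3.
g(t,s) = g(t-1,s-1) + g(t-1,s+1) for s ≠ -3; g(t,-3) = 0.
t=0: g(0,0)=1
t=1: g(1,-1)=1 g(1,1)=1
t=2: g(2,-2)=1 g(2,0)=2 g(2,2)=1
t=3: g(3,-1)=3 g(3,1)=3 g(3,3)=1
t=4: g(4,-2)=3 g(4,0)=6 g(4,2)=4 g(4,4)=1
t=5: g(5,-1)=9 g(5,1)=10 g(5,3)=5 g(5,5)=1
t=6: g(6,-2)=9 g(6,0)=19 g(6,2)=15 g(6,4)=6 g(6,6)=1
t=7: g(7,-1)=28 g(7,1)=34 g(7,3)=21 g(7,5)=7 g(7,7)=1
t=8: g(8,-2)=28 g(8,0)=62 g(8,2)=55 g(8,4)=28 g(8,6)=8 g(8,8)=1
t=9: g(9,-1)=90 g(9,1)=117 g(9,3)=83 g(9,5)=36 g(9,7)=9 g(9,9)=1
t=10: g(10,-2)=90 g(10,0)=207 g(10,2)=200 g(10,4)=119 g(10,6)=45 g(10,8)=10 g(10,10)=1
t=11: g(11,-1)=297 g(11,1)=407 g(11,3)=319 g(11,5)=164 g(11,7)=55 g(11,9)=11 g(11,11)=1
t=12: g(12,-2)=297 g(12,0)=704 g(12,2)=726 g(12,4)=483 g(12,6)=219 g(12,8)=66 g(12,10)=12 g(12,12)=1
t=13: g(13,-1)=1001 g(13,1)=1430 g(13,3)=1209 g(13,5)=702 g(13,7)=285 g(13,9)=78 g(13,11)=13 g(13,13)=1
t=14: g(14,-2)=1001 g(14,0)=2431 g(14,2)=2639 g(14,4)=1911 g(14,6)=987 g(14,8)=363 g(14,10)=91 g(14,12)=14 g(14,14)=1
t=15: g(15,-1)=3432 g(15,1)=5070 g(15,3)=4550 g(15,5)=2898 g(15,7)=1350 g(15,9)=454 g(15,11)=105 g(15,13)=15 g(15,15)=1
t=16: g(16,-2)=3432 g(16,0)=8502 g(16,2)=9620 g(16,4)=7448 g(16,6)=4248 g(16,8)=1804 g(16,10)=559 g(16,12)=120 g(16,14)=16 g(16,16)=1
t=17: g(17,-1)=11934 g(17,1)=18122 g(17,3)=17068 g(17,5)=11696 g(17,7)=6052 g(17,9)=2363 g(17,11)=679 g(17,13)=136 g(17,15)=17 g(17,17)=1
t=18: g(18,-2)=11934 g(18,0)=30056 g(18,2)=35190 g(18,4)=28764 g(18,6)=17748 g(18,8)=8415 g(18,10)=3042 g(18,12)=815 g(18,14)=153 g(18,16)=18 g(18,18)=1
t=19: g(19,-1)=41990 g(19,1)=65246 g(19,3)=63954 g(19,5)=46512 g(19,7)=26163 g(19,9)=11457 g(19,11)=3857 g(19,13)=968 g(19,15)=171 g(19,17)=19 g(19,19)=1
t=20: g(20,-2)=41990 g(20,0)=107236 g(20,2)=129200 g(20,4)=110466 g(20,6)=72675 g(20,8)=37620 g(20,10)=15314 g(20,12)=4825 g(20,14)=1139 g(20,16)=190 g(20,18)=20 g(20,20)=1
t=21: g(21,-1)=149226 g(21,1)=236436 g(21,3)=239666 g(21,5)=183141 g(21,7)=110295 g(21,9)=52934 g(21,11)=20139 g(21,13)=5964 g(21,15)=1329 g(21,17)=210 g(21,19)=21 g(21,21)=1
t=22: g(22,-2)=149226 g(22,0)=385662 g(22,2)=476102 g(22,4)=422807 g(22,6)=293436 g(22,8)=163229 g(22,10)=73073 g(22,12)=26103 g(22,14)=7293 g(22,16)=1539 g(22,18)=231 g(22,20)=22 g(22,22)=1
Paths never hitting -3: Σ_s g(22,s) = 1998724
Paths hitting -3: 2^22 - 1998724 = 2195580
P = 2195580/4194304 = 548895/1048576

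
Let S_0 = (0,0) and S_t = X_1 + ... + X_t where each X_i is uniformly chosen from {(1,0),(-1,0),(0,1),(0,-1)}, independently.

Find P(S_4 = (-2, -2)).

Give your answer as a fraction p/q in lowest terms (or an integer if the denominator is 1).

Let h be the number of horizontal steps (so 4-h are vertical). To end at (-2,-2) need (h-2)/2 right-steps and ((4-h)-2)/2 up-steps.
Sum over h with 2 ≤ h ≤ 2, h ≡ 0 (mod 2), 4-h ≡ 0 (mod 2):
h=2: C(4,2)·C(2,0)·C(2,0) = 6·1·1 = 6
Total favorable: 6
Total paths: 4^4 = 256
P = 6/256 = 3/128

Answer: 3/128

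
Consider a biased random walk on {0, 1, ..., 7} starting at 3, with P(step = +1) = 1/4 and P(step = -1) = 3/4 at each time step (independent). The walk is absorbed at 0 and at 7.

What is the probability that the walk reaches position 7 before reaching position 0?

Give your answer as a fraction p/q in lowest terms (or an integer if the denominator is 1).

Answer: 13/1093

Derivation:
Biased walk: p = 1/4, q = 3/4, r = q/p = 3
Gambler's ruin: P(hit 7 before 0 | start at 3) = (1 - r^a)/(1 - r^N)
r^3 = 27; r^7 = 2187
P = (1 - 27) / (1 - 2187) = -26 / -2186 = 13/1093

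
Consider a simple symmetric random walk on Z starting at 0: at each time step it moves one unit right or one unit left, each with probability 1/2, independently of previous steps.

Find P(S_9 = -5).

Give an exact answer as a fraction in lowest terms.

Answer: 9/128

Derivation:
To reach position -5 after 9 steps: need 2 steps of +1 and 7 of -1.
Favorable paths: C(9,2) = 36
Total paths: 2^9 = 512
P = 36/512 = 9/128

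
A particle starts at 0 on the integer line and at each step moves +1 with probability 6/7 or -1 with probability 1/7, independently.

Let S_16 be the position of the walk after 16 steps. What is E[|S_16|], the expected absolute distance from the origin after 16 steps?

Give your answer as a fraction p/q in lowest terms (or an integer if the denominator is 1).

S_16 takes values m ≡ 0 (mod 2) with |m| ≤ 16; P(S_16=m) = C(16,(16+m)/2) · (6/7)^((16+m)/2) · (1/7)^((16-m)/2).
Distribution: P(S=-16)=1/33232930569601, P(S=-14)=96/33232930569601, P(S=-12)=4320/33232930569601, P(S=-10)=17280/4747561509943, P(S=-8)=336960/4747561509943, P(S=-6)=4852224/4747561509943, P(S=-4)=53374464/4747561509943, P(S=-2)=3202467840/33232930569601, P(S=0)=21616657920/33232930569601, P(S=2)=115288842240/33232930569601, P(S=4)=69173305344/4747561509943, P(S=6)=226385362944/4747561509943, P(S=8)=565963407360/4747561509943, P(S=10)=1044855521280/4747561509943, P(S=12)=9403699691520/33232930569601, P(S=14)=7522959753216/33232930569601, P(S=16)=2821109907456/33232930569601
E[|S_16|] = Σ_m |m|·P(S_16=m) = 379821167488720/33232930569601

Answer: 379821167488720/33232930569601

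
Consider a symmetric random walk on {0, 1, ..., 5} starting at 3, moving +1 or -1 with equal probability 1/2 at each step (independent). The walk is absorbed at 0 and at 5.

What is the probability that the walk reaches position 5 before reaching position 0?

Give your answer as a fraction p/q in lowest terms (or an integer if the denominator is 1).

Symmetric walk (p = 1/2): the harmonic-function argument gives P(hit 5 before 0 | start at 3) = a/N.
P = 3/5 = 3/5

Answer: 3/5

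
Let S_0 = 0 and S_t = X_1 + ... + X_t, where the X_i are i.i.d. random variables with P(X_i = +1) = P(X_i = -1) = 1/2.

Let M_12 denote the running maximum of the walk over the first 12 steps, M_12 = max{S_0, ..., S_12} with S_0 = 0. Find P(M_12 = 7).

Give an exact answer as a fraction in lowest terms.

Let M_12 = max(S_0,...,S_12). Use the reflection principle: for j ≥ 1, #{paths with M_12 ≥ j} = #{S_12 ≥ j} + #{S_12 ≥ j+1}.
By reflection, #{M_12 ≥ 7} = #{S_12 ≥ 7} + #{S_12 ≥ 8} = 79 + 79 = 158.
#{M_12 ≥ 8} = #{S_12 ≥ 8} + #{S_12 ≥ 9} = 79 + 13 = 92.
#{M_12 = 7} = 158 - 92 = 66.
P(M_12 = 7) = 66/4096 = 33/2048

Answer: 33/2048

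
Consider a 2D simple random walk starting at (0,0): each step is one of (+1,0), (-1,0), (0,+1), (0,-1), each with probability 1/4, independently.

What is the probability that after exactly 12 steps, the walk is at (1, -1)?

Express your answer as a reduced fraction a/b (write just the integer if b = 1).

Let h be the number of horizontal steps (so 12-h are vertical). To end at (1,-1) need (h+1)/2 right-steps and ((12-h)-1)/2 up-steps.
Sum over h with 1 ≤ h ≤ 11, h ≡ 1 (mod 2), 12-h ≡ 1 (mod 2):
h=1: C(12,1)·C(1,1)·C(11,5) = 12·1·462 = 5544
h=3: C(12,3)·C(3,2)·C(9,4) = 220·3·126 = 83160
h=5: C(12,5)·C(5,3)·C(7,3) = 792·10·35 = 277200
h=7: C(12,7)·C(7,4)·C(5,2) = 792·35·10 = 277200
h=9: C(12,9)·C(9,5)·C(3,1) = 220·126·3 = 83160
h=11: C(12,11)·C(11,6)·C(1,0) = 12·462·1 = 5544
Total favorable: 731808
Total paths: 4^12 = 16777216
P = 731808/16777216 = 22869/524288

Answer: 22869/524288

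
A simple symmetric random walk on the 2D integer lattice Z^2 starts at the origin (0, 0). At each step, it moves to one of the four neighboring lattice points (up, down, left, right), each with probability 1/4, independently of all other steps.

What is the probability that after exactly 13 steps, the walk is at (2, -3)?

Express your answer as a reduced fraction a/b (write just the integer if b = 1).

Let h be the number of horizontal steps (so 13-h are vertical). To end at (2,-3) need (h+2)/2 right-steps and ((13-h)-3)/2 up-steps.
Sum over h with 2 ≤ h ≤ 10, h ≡ 0 (mod 2), 13-h ≡ 1 (mod 2):
h=2: C(13,2)·C(2,2)·C(11,4) = 78·1·330 = 25740
h=4: C(13,4)·C(4,3)·C(9,3) = 715·4·84 = 240240
h=6: C(13,6)·C(6,4)·C(7,2) = 1716·15·21 = 540540
h=8: C(13,8)·C(8,5)·C(5,1) = 1287·56·5 = 360360
h=10: C(13,10)·C(10,6)·C(3,0) = 286·210·1 = 60060
Total favorable: 1226940
Total paths: 4^13 = 67108864
P = 1226940/67108864 = 306735/16777216

Answer: 306735/16777216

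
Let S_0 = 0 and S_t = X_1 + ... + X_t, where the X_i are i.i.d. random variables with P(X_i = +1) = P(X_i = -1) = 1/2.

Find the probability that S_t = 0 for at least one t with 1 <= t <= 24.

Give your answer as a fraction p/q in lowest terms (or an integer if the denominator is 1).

Count via complement. Let g(t,s) = #length-t paths at position s with S_1..S_t all ≠ 0.
g(t,s) = g(t-1,s-1) + g(t-1,s+1) for s ≠ 0; g(t,0) = 0.
t=0: g(0,0)=1
t=1: g(1,-1)=1 g(1,1)=1
t=2: g(2,-2)=1 g(2,2)=1
t=3: g(3,-3)=1 g(3,-1)=1 g(3,1)=1 g(3,3)=1
t=4: g(4,-4)=1 g(4,-2)=2 g(4,2)=2 g(4,4)=1
t=5: g(5,-5)=1 g(5,-3)=3 g(5,-1)=2 g(5,1)=2 g(5,3)=3 g(5,5)=1
t=6: g(6,-6)=1 g(6,-4)=4 g(6,-2)=5 g(6,2)=5 g(6,4)=4 g(6,6)=1
t=7: g(7,-7)=1 g(7,-5)=5 g(7,-3)=9 g(7,-1)=5 g(7,1)=5 g(7,3)=9 g(7,5)=5 g(7,7)=1
t=8: g(8,-8)=1 g(8,-6)=6 g(8,-4)=14 g(8,-2)=14 g(8,2)=14 g(8,4)=14 g(8,6)=6 g(8,8)=1
t=9: g(9,-9)=1 g(9,-7)=7 g(9,-5)=20 g(9,-3)=28 g(9,-1)=14 g(9,1)=14 g(9,3)=28 g(9,5)=20 g(9,7)=7 g(9,9)=1
t=10: g(10,-10)=1 g(10,-8)=8 g(10,-6)=27 g(10,-4)=48 g(10,-2)=42 g(10,2)=42 g(10,4)=48 g(10,6)=27 g(10,8)=8 g(10,10)=1
t=11: g(11,-11)=1 g(11,-9)=9 g(11,-7)=35 g(11,-5)=75 g(11,-3)=90 g(11,-1)=42 g(11,1)=42 g(11,3)=90 g(11,5)=75 g(11,7)=35 g(11,9)=9 g(11,11)=1
t=12: g(12,-12)=1 g(12,-10)=10 g(12,-8)=44 g(12,-6)=110 g(12,-4)=165 g(12,-2)=132 g(12,2)=132 g(12,4)=165 g(12,6)=110 g(12,8)=44 g(12,10)=10 g(12,12)=1
t=13: g(13,-13)=1 g(13,-11)=11 g(13,-9)=54 g(13,-7)=154 g(13,-5)=275 g(13,-3)=297 g(13,-1)=132 g(13,1)=132 g(13,3)=297 g(13,5)=275 g(13,7)=154 g(13,9)=54 g(13,11)=11 g(13,13)=1
t=14: g(14,-14)=1 g(14,-12)=12 g(14,-10)=65 g(14,-8)=208 g(14,-6)=429 g(14,-4)=572 g(14,-2)=429 g(14,2)=429 g(14,4)=572 g(14,6)=429 g(14,8)=208 g(14,10)=65 g(14,12)=12 g(14,14)=1
t=15: g(15,-15)=1 g(15,-13)=13 g(15,-11)=77 g(15,-9)=273 g(15,-7)=637 g(15,-5)=1001 g(15,-3)=1001 g(15,-1)=429 g(15,1)=429 g(15,3)=1001 g(15,5)=1001 g(15,7)=637 g(15,9)=273 g(15,11)=77 g(15,13)=13 g(15,15)=1
t=16: g(16,-16)=1 g(16,-14)=14 g(16,-12)=90 g(16,-10)=350 g(16,-8)=910 g(16,-6)=1638 g(16,-4)=2002 g(16,-2)=1430 g(16,2)=1430 g(16,4)=2002 g(16,6)=1638 g(16,8)=910 g(16,10)=350 g(16,12)=90 g(16,14)=14 g(16,16)=1
t=17: g(17,-17)=1 g(17,-15)=15 g(17,-13)=104 g(17,-11)=440 g(17,-9)=1260 g(17,-7)=2548 g(17,-5)=3640 g(17,-3)=3432 g(17,-1)=1430 g(17,1)=1430 g(17,3)=3432 g(17,5)=3640 g(17,7)=2548 g(17,9)=1260 g(17,11)=440 g(17,13)=104 g(17,15)=15 g(17,17)=1
t=18: g(18,-18)=1 g(18,-16)=16 g(18,-14)=119 g(18,-12)=544 g(18,-10)=1700 g(18,-8)=3808 g(18,-6)=6188 g(18,-4)=7072 g(18,-2)=4862 g(18,2)=4862 g(18,4)=7072 g(18,6)=6188 g(18,8)=3808 g(18,10)=1700 g(18,12)=544 g(18,14)=119 g(18,16)=16 g(18,18)=1
t=19: g(19,-19)=1 g(19,-17)=17 g(19,-15)=135 g(19,-13)=663 g(19,-11)=2244 g(19,-9)=5508 g(19,-7)=9996 g(19,-5)=13260 g(19,-3)=11934 g(19,-1)=4862 g(19,1)=4862 g(19,3)=11934 g(19,5)=13260 g(19,7)=9996 g(19,9)=5508 g(19,11)=2244 g(19,13)=663 g(19,15)=135 g(19,17)=17 g(19,19)=1
t=20: g(20,-20)=1 g(20,-18)=18 g(20,-16)=152 g(20,-14)=798 g(20,-12)=2907 g(20,-10)=7752 g(20,-8)=15504 g(20,-6)=23256 g(20,-4)=25194 g(20,-2)=16796 g(20,2)=16796 g(20,4)=25194 g(20,6)=23256 g(20,8)=15504 g(20,10)=7752 g(20,12)=2907 g(20,14)=798 g(20,16)=152 g(20,18)=18 g(20,20)=1
t=21: g(21,-21)=1 g(21,-19)=19 g(21,-17)=170 g(21,-15)=950 g(21,-13)=3705 g(21,-11)=10659 g(21,-9)=23256 g(21,-7)=38760 g(21,-5)=48450 g(21,-3)=41990 g(21,-1)=16796 g(21,1)=16796 g(21,3)=41990 g(21,5)=48450 g(21,7)=38760 g(21,9)=23256 g(21,11)=10659 g(21,13)=3705 g(21,15)=950 g(21,17)=170 g(21,19)=19 g(21,21)=1
t=22: g(22,-22)=1 g(22,-20)=20 g(22,-18)=189 g(22,-16)=1120 g(22,-14)=4655 g(22,-12)=14364 g(22,-10)=33915 g(22,-8)=62016 g(22,-6)=87210 g(22,-4)=90440 g(22,-2)=58786 g(22,2)=58786 g(22,4)=90440 g(22,6)=87210 g(22,8)=62016 g(22,10)=33915 g(22,12)=14364 g(22,14)=4655 g(22,16)=1120 g(22,18)=189 g(22,20)=20 g(22,22)=1
t=23: g(23,-23)=1 g(23,-21)=21 g(23,-19)=209 g(23,-17)=1309 g(23,-15)=5775 g(23,-13)=19019 g(23,-11)=48279 g(23,-9)=95931 g(23,-7)=149226 g(23,-5)=177650 g(23,-3)=149226 g(23,-1)=58786 g(23,1)=58786 g(23,3)=149226 g(23,5)=177650 g(23,7)=149226 g(23,9)=95931 g(23,11)=48279 g(23,13)=19019 g(23,15)=5775 g(23,17)=1309 g(23,19)=209 g(23,21)=21 g(23,23)=1
t=24: g(24,-24)=1 g(24,-22)=22 g(24,-20)=230 g(24,-18)=1518 g(24,-16)=7084 g(24,-14)=24794 g(24,-12)=67298 g(24,-10)=144210 g(24,-8)=245157 g(24,-6)=326876 g(24,-4)=326876 g(24,-2)=208012 g(24,2)=208012 g(24,4)=326876 g(24,6)=326876 g(24,8)=245157 g(24,10)=144210 g(24,12)=67298 g(24,14)=24794 g(24,16)=7084 g(24,18)=1518 g(24,20)=230 g(24,22)=22 g(24,24)=1
Paths never hitting 0: Σ_s g(24,s) = 2704156
Paths hitting 0: 2^24 - 2704156 = 14073060
P = 14073060/16777216 = 3518265/4194304

Answer: 3518265/4194304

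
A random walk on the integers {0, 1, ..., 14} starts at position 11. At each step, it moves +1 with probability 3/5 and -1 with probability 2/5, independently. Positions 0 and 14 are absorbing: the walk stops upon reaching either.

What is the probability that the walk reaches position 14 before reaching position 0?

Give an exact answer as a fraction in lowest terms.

Biased walk: p = 3/5, q = 2/5, r = q/p = 2/3
Gambler's ruin: P(hit 14 before 0 | start at 11) = (1 - r^a)/(1 - r^N)
r^11 = 2048/177147; r^14 = 16384/4782969
P = (1 - 2048/177147) / (1 - 16384/4782969) = 175099/177147 / 4766585/4782969 = 4727673/4766585

Answer: 4727673/4766585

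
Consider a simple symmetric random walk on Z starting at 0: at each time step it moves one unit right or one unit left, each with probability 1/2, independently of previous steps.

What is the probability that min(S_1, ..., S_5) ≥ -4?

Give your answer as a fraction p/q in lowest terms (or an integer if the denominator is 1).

Answer: 31/32

Derivation:
Let f(t,s) = #length-t paths at position s with S_1..S_t all ≥ -4.
f(t,s) = f(t-1,s-1) + f(t-1,s+1) for s ≥ -4; f(t,s) = 0 for s < -4.
t=0: f(0,0)=1
t=1: f(1,-1)=1 f(1,1)=1
t=2: f(2,-2)=1 f(2,0)=2 f(2,2)=1
t=3: f(3,-3)=1 f(3,-1)=3 f(3,1)=3 f(3,3)=1
t=4: f(4,-4)=1 f(4,-2)=4 f(4,0)=6 f(4,2)=4 f(4,4)=1
t=5: f(5,-3)=5 f(5,-1)=10 f(5,1)=10 f(5,3)=5 f(5,5)=1
Σ_s f(5,s) = 31
P = 31/32 = 31/32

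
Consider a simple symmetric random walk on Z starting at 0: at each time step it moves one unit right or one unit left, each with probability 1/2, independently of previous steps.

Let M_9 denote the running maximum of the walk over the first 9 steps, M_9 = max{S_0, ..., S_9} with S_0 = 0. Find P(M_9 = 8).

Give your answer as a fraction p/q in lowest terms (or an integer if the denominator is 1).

Answer: 1/512

Derivation:
Let M_9 = max(S_0,...,S_9). Use the reflection principle: for j ≥ 1, #{paths with M_9 ≥ j} = #{S_9 ≥ j} + #{S_9 ≥ j+1}.
By reflection, #{M_9 ≥ 8} = #{S_9 ≥ 8} + #{S_9 ≥ 9} = 1 + 1 = 2.
#{M_9 ≥ 9} = #{S_9 ≥ 9} + #{S_9 ≥ 10} = 1 + 0 = 1.
#{M_9 = 8} = 2 - 1 = 1.
P(M_9 = 8) = 1/512 = 1/512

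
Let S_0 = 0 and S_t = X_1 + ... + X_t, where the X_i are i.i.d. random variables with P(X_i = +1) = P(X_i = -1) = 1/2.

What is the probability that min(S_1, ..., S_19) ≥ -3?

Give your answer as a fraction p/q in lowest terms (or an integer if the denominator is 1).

Let f(t,s) = #length-t paths at position s with S_1..S_t all ≥ -3.
f(t,s) = f(t-1,s-1) + f(t-1,s+1) for s ≥ -3; f(t,s) = 0 for s < -3.
t=0: f(0,0)=1
t=1: f(1,-1)=1 f(1,1)=1
t=2: f(2,-2)=1 f(2,0)=2 f(2,2)=1
t=3: f(3,-3)=1 f(3,-1)=3 f(3,1)=3 f(3,3)=1
t=4: f(4,-2)=4 f(4,0)=6 f(4,2)=4 f(4,4)=1
t=5: f(5,-3)=4 f(5,-1)=10 f(5,1)=10 f(5,3)=5 f(5,5)=1
t=6: f(6,-2)=14 f(6,0)=20 f(6,2)=15 f(6,4)=6 f(6,6)=1
t=7: f(7,-3)=14 f(7,-1)=34 f(7,1)=35 f(7,3)=21 f(7,5)=7 f(7,7)=1
t=8: f(8,-2)=48 f(8,0)=69 f(8,2)=56 f(8,4)=28 f(8,6)=8 f(8,8)=1
t=9: f(9,-3)=48 f(9,-1)=117 f(9,1)=125 f(9,3)=84 f(9,5)=36 f(9,7)=9 f(9,9)=1
t=10: f(10,-2)=165 f(10,0)=242 f(10,2)=209 f(10,4)=120 f(10,6)=45 f(10,8)=10 f(10,10)=1
t=11: f(11,-3)=165 f(11,-1)=407 f(11,1)=451 f(11,3)=329 f(11,5)=165 f(11,7)=55 f(11,9)=11 f(11,11)=1
t=12: f(12,-2)=572 f(12,0)=858 f(12,2)=780 f(12,4)=494 f(12,6)=220 f(12,8)=66 f(12,10)=12 f(12,12)=1
t=13: f(13,-3)=572 f(13,-1)=1430 f(13,1)=1638 f(13,3)=1274 f(13,5)=714 f(13,7)=286 f(13,9)=78 f(13,11)=13 f(13,13)=1
t=14: f(14,-2)=2002 f(14,0)=3068 f(14,2)=2912 f(14,4)=1988 f(14,6)=1000 f(14,8)=364 f(14,10)=91 f(14,12)=14 f(14,14)=1
t=15: f(15,-3)=2002 f(15,-1)=5070 f(15,1)=5980 f(15,3)=4900 f(15,5)=2988 f(15,7)=1364 f(15,9)=455 f(15,11)=105 f(15,13)=15 f(15,15)=1
t=16: f(16,-2)=7072 f(16,0)=11050 f(16,2)=10880 f(16,4)=7888 f(16,6)=4352 f(16,8)=1819 f(16,10)=560 f(16,12)=120 f(16,14)=16 f(16,16)=1
t=17: f(17,-3)=7072 f(17,-1)=18122 f(17,1)=21930 f(17,3)=18768 f(17,5)=12240 f(17,7)=6171 f(17,9)=2379 f(17,11)=680 f(17,13)=136 f(17,15)=17 f(17,17)=1
t=18: f(18,-2)=25194 f(18,0)=40052 f(18,2)=40698 f(18,4)=31008 f(18,6)=18411 f(18,8)=8550 f(18,10)=3059 f(18,12)=816 f(18,14)=153 f(18,16)=18 f(18,18)=1
t=19: f(19,-3)=25194 f(19,-1)=65246 f(19,1)=80750 f(19,3)=71706 f(19,5)=49419 f(19,7)=26961 f(19,9)=11609 f(19,11)=3875 f(19,13)=969 f(19,15)=171 f(19,17)=19 f(19,19)=1
Σ_s f(19,s) = 335920
P = 335920/524288 = 20995/32768

Answer: 20995/32768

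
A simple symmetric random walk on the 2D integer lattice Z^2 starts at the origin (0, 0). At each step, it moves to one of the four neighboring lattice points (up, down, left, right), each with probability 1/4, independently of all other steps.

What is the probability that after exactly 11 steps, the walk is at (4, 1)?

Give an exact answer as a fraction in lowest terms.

Answer: 27225/2097152

Derivation:
Let h be the number of horizontal steps (so 11-h are vertical). To end at (4,1) need (h+4)/2 right-steps and ((11-h)+1)/2 up-steps.
Sum over h with 4 ≤ h ≤ 10, h ≡ 0 (mod 2), 11-h ≡ 1 (mod 2):
h=4: C(11,4)·C(4,4)·C(7,4) = 330·1·35 = 11550
h=6: C(11,6)·C(6,5)·C(5,3) = 462·6·10 = 27720
h=8: C(11,8)·C(8,6)·C(3,2) = 165·28·3 = 13860
h=10: C(11,10)·C(10,7)·C(1,1) = 11·120·1 = 1320
Total favorable: 54450
Total paths: 4^11 = 4194304
P = 54450/4194304 = 27225/2097152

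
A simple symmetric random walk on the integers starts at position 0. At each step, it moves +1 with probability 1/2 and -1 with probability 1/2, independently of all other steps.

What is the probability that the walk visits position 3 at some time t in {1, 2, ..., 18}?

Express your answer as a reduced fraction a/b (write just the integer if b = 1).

Answer: 15751/32768

Derivation:
Count via complement. Let g(t,s) = #length-t paths at position s with S_1..S_t all ≠ 3.
g(t,s) = g(t-1,s-1) + g(t-1,s+1) for s ≠ 3; g(t,3) = 0.
t=0: g(0,0)=1
t=1: g(1,-1)=1 g(1,1)=1
t=2: g(2,-2)=1 g(2,0)=2 g(2,2)=1
t=3: g(3,-3)=1 g(3,-1)=3 g(3,1)=3
t=4: g(4,-4)=1 g(4,-2)=4 g(4,0)=6 g(4,2)=3
t=5: g(5,-5)=1 g(5,-3)=5 g(5,-1)=10 g(5,1)=9
t=6: g(6,-6)=1 g(6,-4)=6 g(6,-2)=15 g(6,0)=19 g(6,2)=9
t=7: g(7,-7)=1 g(7,-5)=7 g(7,-3)=21 g(7,-1)=34 g(7,1)=28
t=8: g(8,-8)=1 g(8,-6)=8 g(8,-4)=28 g(8,-2)=55 g(8,0)=62 g(8,2)=28
t=9: g(9,-9)=1 g(9,-7)=9 g(9,-5)=36 g(9,-3)=83 g(9,-1)=117 g(9,1)=90
t=10: g(10,-10)=1 g(10,-8)=10 g(10,-6)=45 g(10,-4)=119 g(10,-2)=200 g(10,0)=207 g(10,2)=90
t=11: g(11,-11)=1 g(11,-9)=11 g(11,-7)=55 g(11,-5)=164 g(11,-3)=319 g(11,-1)=407 g(11,1)=297
t=12: g(12,-12)=1 g(12,-10)=12 g(12,-8)=66 g(12,-6)=219 g(12,-4)=483 g(12,-2)=726 g(12,0)=704 g(12,2)=297
t=13: g(13,-13)=1 g(13,-11)=13 g(13,-9)=78 g(13,-7)=285 g(13,-5)=702 g(13,-3)=1209 g(13,-1)=1430 g(13,1)=1001
t=14: g(14,-14)=1 g(14,-12)=14 g(14,-10)=91 g(14,-8)=363 g(14,-6)=987 g(14,-4)=1911 g(14,-2)=2639 g(14,0)=2431 g(14,2)=1001
t=15: g(15,-15)=1 g(15,-13)=15 g(15,-11)=105 g(15,-9)=454 g(15,-7)=1350 g(15,-5)=2898 g(15,-3)=4550 g(15,-1)=5070 g(15,1)=3432
t=16: g(16,-16)=1 g(16,-14)=16 g(16,-12)=120 g(16,-10)=559 g(16,-8)=1804 g(16,-6)=4248 g(16,-4)=7448 g(16,-2)=9620 g(16,0)=8502 g(16,2)=3432
t=17: g(17,-17)=1 g(17,-15)=17 g(17,-13)=136 g(17,-11)=679 g(17,-9)=2363 g(17,-7)=6052 g(17,-5)=11696 g(17,-3)=17068 g(17,-1)=18122 g(17,1)=11934
t=18: g(18,-18)=1 g(18,-16)=18 g(18,-14)=153 g(18,-12)=815 g(18,-10)=3042 g(18,-8)=8415 g(18,-6)=17748 g(18,-4)=28764 g(18,-2)=35190 g(18,0)=30056 g(18,2)=11934
Paths never hitting 3: Σ_s g(18,s) = 136136
Paths hitting 3: 2^18 - 136136 = 126008
P = 126008/262144 = 15751/32768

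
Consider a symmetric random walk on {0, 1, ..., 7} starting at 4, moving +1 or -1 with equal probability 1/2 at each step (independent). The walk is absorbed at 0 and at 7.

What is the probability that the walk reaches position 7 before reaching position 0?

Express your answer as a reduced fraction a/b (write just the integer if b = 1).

Answer: 4/7

Derivation:
Symmetric walk (p = 1/2): the harmonic-function argument gives P(hit 7 before 0 | start at 4) = a/N.
P = 4/7 = 4/7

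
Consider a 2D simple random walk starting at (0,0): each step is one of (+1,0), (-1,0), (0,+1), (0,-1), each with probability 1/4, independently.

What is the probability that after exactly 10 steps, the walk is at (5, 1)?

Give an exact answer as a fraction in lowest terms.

Answer: 675/131072

Derivation:
Let h be the number of horizontal steps (so 10-h are vertical). To end at (5,1) need (h+5)/2 right-steps and ((10-h)+1)/2 up-steps.
Sum over h with 5 ≤ h ≤ 9, h ≡ 1 (mod 2), 10-h ≡ 1 (mod 2):
h=5: C(10,5)·C(5,5)·C(5,3) = 252·1·10 = 2520
h=7: C(10,7)·C(7,6)·C(3,2) = 120·7·3 = 2520
h=9: C(10,9)·C(9,7)·C(1,1) = 10·36·1 = 360
Total favorable: 5400
Total paths: 4^10 = 1048576
P = 5400/1048576 = 675/131072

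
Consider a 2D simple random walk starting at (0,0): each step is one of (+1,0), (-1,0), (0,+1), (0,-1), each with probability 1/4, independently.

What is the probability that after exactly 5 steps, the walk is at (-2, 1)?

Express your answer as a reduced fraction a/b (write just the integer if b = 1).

Let h be the number of horizontal steps (so 5-h are vertical). To end at (-2,1) need (h-2)/2 right-steps and ((5-h)+1)/2 up-steps.
Sum over h with 2 ≤ h ≤ 4, h ≡ 0 (mod 2), 5-h ≡ 1 (mod 2):
h=2: C(5,2)·C(2,0)·C(3,2) = 10·1·3 = 30
h=4: C(5,4)·C(4,1)·C(1,1) = 5·4·1 = 20
Total favorable: 50
Total paths: 4^5 = 1024
P = 50/1024 = 25/512

Answer: 25/512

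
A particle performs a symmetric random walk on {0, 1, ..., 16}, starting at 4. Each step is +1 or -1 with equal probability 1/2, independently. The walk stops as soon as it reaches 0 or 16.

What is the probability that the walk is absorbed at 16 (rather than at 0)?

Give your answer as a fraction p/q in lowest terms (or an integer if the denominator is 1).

Answer: 1/4

Derivation:
Symmetric walk (p = 1/2): the harmonic-function argument gives P(hit 16 before 0 | start at 4) = a/N.
P = 4/16 = 1/4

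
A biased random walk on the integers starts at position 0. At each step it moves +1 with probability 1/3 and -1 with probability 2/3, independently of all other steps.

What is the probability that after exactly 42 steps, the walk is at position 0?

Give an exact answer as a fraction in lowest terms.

To be at 0 after 42 steps: need exactly 21 steps of +1 and 21 of -1.
Number of such sequences: C(42,21) = 538257874440
Each has probability (1/3)^21 · (2/3)^21 = 2097152/109418989131512359209
P = 538257874440 · 2097152/109418989131512359209 = 376269525965864960/36472996377170786403

Answer: 376269525965864960/36472996377170786403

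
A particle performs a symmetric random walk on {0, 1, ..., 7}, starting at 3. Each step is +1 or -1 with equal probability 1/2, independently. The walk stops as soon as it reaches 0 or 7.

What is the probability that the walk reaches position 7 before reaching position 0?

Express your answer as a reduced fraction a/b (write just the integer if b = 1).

Symmetric walk (p = 1/2): the harmonic-function argument gives P(hit 7 before 0 | start at 3) = a/N.
P = 3/7 = 3/7

Answer: 3/7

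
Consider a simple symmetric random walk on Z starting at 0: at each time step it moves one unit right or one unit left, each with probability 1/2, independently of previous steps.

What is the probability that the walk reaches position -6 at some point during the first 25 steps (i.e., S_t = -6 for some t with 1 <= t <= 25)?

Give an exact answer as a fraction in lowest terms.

Count via complement. Let g(t,s) = #length-t paths at position s with S_1..S_t all ≠ -6.
g(t,s) = g(t-1,s-1) + g(t-1,s+1) for s ≠ -6; g(t,-6) = 0.
t=0: g(0,0)=1
t=1: g(1,-1)=1 g(1,1)=1
t=2: g(2,-2)=1 g(2,0)=2 g(2,2)=1
t=3: g(3,-3)=1 g(3,-1)=3 g(3,1)=3 g(3,3)=1
t=4: g(4,-4)=1 g(4,-2)=4 g(4,0)=6 g(4,2)=4 g(4,4)=1
t=5: g(5,-5)=1 g(5,-3)=5 g(5,-1)=10 g(5,1)=10 g(5,3)=5 g(5,5)=1
t=6: g(6,-4)=6 g(6,-2)=15 g(6,0)=20 g(6,2)=15 g(6,4)=6 g(6,6)=1
t=7: g(7,-5)=6 g(7,-3)=21 g(7,-1)=35 g(7,1)=35 g(7,3)=21 g(7,5)=7 g(7,7)=1
t=8: g(8,-4)=27 g(8,-2)=56 g(8,0)=70 g(8,2)=56 g(8,4)=28 g(8,6)=8 g(8,8)=1
t=9: g(9,-5)=27 g(9,-3)=83 g(9,-1)=126 g(9,1)=126 g(9,3)=84 g(9,5)=36 g(9,7)=9 g(9,9)=1
t=10: g(10,-4)=110 g(10,-2)=209 g(10,0)=252 g(10,2)=210 g(10,4)=120 g(10,6)=45 g(10,8)=10 g(10,10)=1
t=11: g(11,-5)=110 g(11,-3)=319 g(11,-1)=461 g(11,1)=462 g(11,3)=330 g(11,5)=165 g(11,7)=55 g(11,9)=11 g(11,11)=1
t=12: g(12,-4)=429 g(12,-2)=780 g(12,0)=923 g(12,2)=792 g(12,4)=495 g(12,6)=220 g(12,8)=66 g(12,10)=12 g(12,12)=1
t=13: g(13,-5)=429 g(13,-3)=1209 g(13,-1)=1703 g(13,1)=1715 g(13,3)=1287 g(13,5)=715 g(13,7)=286 g(13,9)=78 g(13,11)=13 g(13,13)=1
t=14: g(14,-4)=1638 g(14,-2)=2912 g(14,0)=3418 g(14,2)=3002 g(14,4)=2002 g(14,6)=1001 g(14,8)=364 g(14,10)=91 g(14,12)=14 g(14,14)=1
t=15: g(15,-5)=1638 g(15,-3)=4550 g(15,-1)=6330 g(15,1)=6420 g(15,3)=5004 g(15,5)=3003 g(15,7)=1365 g(15,9)=455 g(15,11)=105 g(15,13)=15 g(15,15)=1
t=16: g(16,-4)=6188 g(16,-2)=10880 g(16,0)=12750 g(16,2)=11424 g(16,4)=8007 g(16,6)=4368 g(16,8)=1820 g(16,10)=560 g(16,12)=120 g(16,14)=16 g(16,16)=1
t=17: g(17,-5)=6188 g(17,-3)=17068 g(17,-1)=23630 g(17,1)=24174 g(17,3)=19431 g(17,5)=12375 g(17,7)=6188 g(17,9)=2380 g(17,11)=680 g(17,13)=136 g(17,15)=17 g(17,17)=1
t=18: g(18,-4)=23256 g(18,-2)=40698 g(18,0)=47804 g(18,2)=43605 g(18,4)=31806 g(18,6)=18563 g(18,8)=8568 g(18,10)=3060 g(18,12)=816 g(18,14)=153 g(18,16)=18 g(18,18)=1
t=19: g(19,-5)=23256 g(19,-3)=63954 g(19,-1)=88502 g(19,1)=91409 g(19,3)=75411 g(19,5)=50369 g(19,7)=27131 g(19,9)=11628 g(19,11)=3876 g(19,13)=969 g(19,15)=171 g(19,17)=19 g(19,19)=1
t=20: g(20,-4)=87210 g(20,-2)=152456 g(20,0)=179911 g(20,2)=166820 g(20,4)=125780 g(20,6)=77500 g(20,8)=38759 g(20,10)=15504 g(20,12)=4845 g(20,14)=1140 g(20,16)=190 g(20,18)=20 g(20,20)=1
t=21: g(21,-5)=87210 g(21,-3)=239666 g(21,-1)=332367 g(21,1)=346731 g(21,3)=292600 g(21,5)=203280 g(21,7)=116259 g(21,9)=54263 g(21,11)=20349 g(21,13)=5985 g(21,15)=1330 g(21,17)=210 g(21,19)=21 g(21,21)=1
t=22: g(22,-4)=326876 g(22,-2)=572033 g(22,0)=679098 g(22,2)=639331 g(22,4)=495880 g(22,6)=319539 g(22,8)=170522 g(22,10)=74612 g(22,12)=26334 g(22,14)=7315 g(22,16)=1540 g(22,18)=231 g(22,20)=22 g(22,22)=1
t=23: g(23,-5)=326876 g(23,-3)=898909 g(23,-1)=1251131 g(23,1)=1318429 g(23,3)=1135211 g(23,5)=815419 g(23,7)=490061 g(23,9)=245134 g(23,11)=100946 g(23,13)=33649 g(23,15)=8855 g(23,17)=1771 g(23,19)=253 g(23,21)=23 g(23,23)=1
t=24: g(24,-4)=1225785 g(24,-2)=2150040 g(24,0)=2569560 g(24,2)=2453640 g(24,4)=1950630 g(24,6)=1305480 g(24,8)=735195 g(24,10)=346080 g(24,12)=134595 g(24,14)=42504 g(24,16)=10626 g(24,18)=2024 g(24,20)=276 g(24,22)=24 g(24,24)=1
t=25: g(25,-5)=1225785 g(25,-3)=3375825 g(25,-1)=4719600 g(25,1)=5023200 g(25,3)=4404270 g(25,5)=3256110 g(25,7)=2040675 g(25,9)=1081275 g(25,11)=480675 g(25,13)=177099 g(25,15)=53130 g(25,17)=12650 g(25,19)=2300 g(25,21)=300 g(25,23)=25 g(25,25)=1
Paths never hitting -6: Σ_s g(25,s) = 25852920
Paths hitting -6: 2^25 - 25852920 = 7701512
P = 7701512/33554432 = 962689/4194304

Answer: 962689/4194304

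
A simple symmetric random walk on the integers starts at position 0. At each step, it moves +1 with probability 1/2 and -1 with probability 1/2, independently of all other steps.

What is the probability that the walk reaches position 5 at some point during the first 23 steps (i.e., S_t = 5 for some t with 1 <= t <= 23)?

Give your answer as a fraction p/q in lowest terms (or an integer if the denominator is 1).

Answer: 1289565/4194304

Derivation:
Count via complement. Let g(t,s) = #length-t paths at position s with S_1..S_t all ≠ 5.
g(t,s) = g(t-1,s-1) + g(t-1,s+1) for s ≠ 5; g(t,5) = 0.
t=0: g(0,0)=1
t=1: g(1,-1)=1 g(1,1)=1
t=2: g(2,-2)=1 g(2,0)=2 g(2,2)=1
t=3: g(3,-3)=1 g(3,-1)=3 g(3,1)=3 g(3,3)=1
t=4: g(4,-4)=1 g(4,-2)=4 g(4,0)=6 g(4,2)=4 g(4,4)=1
t=5: g(5,-5)=1 g(5,-3)=5 g(5,-1)=10 g(5,1)=10 g(5,3)=5
t=6: g(6,-6)=1 g(6,-4)=6 g(6,-2)=15 g(6,0)=20 g(6,2)=15 g(6,4)=5
t=7: g(7,-7)=1 g(7,-5)=7 g(7,-3)=21 g(7,-1)=35 g(7,1)=35 g(7,3)=20
t=8: g(8,-8)=1 g(8,-6)=8 g(8,-4)=28 g(8,-2)=56 g(8,0)=70 g(8,2)=55 g(8,4)=20
t=9: g(9,-9)=1 g(9,-7)=9 g(9,-5)=36 g(9,-3)=84 g(9,-1)=126 g(9,1)=125 g(9,3)=75
t=10: g(10,-10)=1 g(10,-8)=10 g(10,-6)=45 g(10,-4)=120 g(10,-2)=210 g(10,0)=251 g(10,2)=200 g(10,4)=75
t=11: g(11,-11)=1 g(11,-9)=11 g(11,-7)=55 g(11,-5)=165 g(11,-3)=330 g(11,-1)=461 g(11,1)=451 g(11,3)=275
t=12: g(12,-12)=1 g(12,-10)=12 g(12,-8)=66 g(12,-6)=220 g(12,-4)=495 g(12,-2)=791 g(12,0)=912 g(12,2)=726 g(12,4)=275
t=13: g(13,-13)=1 g(13,-11)=13 g(13,-9)=78 g(13,-7)=286 g(13,-5)=715 g(13,-3)=1286 g(13,-1)=1703 g(13,1)=1638 g(13,3)=1001
t=14: g(14,-14)=1 g(14,-12)=14 g(14,-10)=91 g(14,-8)=364 g(14,-6)=1001 g(14,-4)=2001 g(14,-2)=2989 g(14,0)=3341 g(14,2)=2639 g(14,4)=1001
t=15: g(15,-15)=1 g(15,-13)=15 g(15,-11)=105 g(15,-9)=455 g(15,-7)=1365 g(15,-5)=3002 g(15,-3)=4990 g(15,-1)=6330 g(15,1)=5980 g(15,3)=3640
t=16: g(16,-16)=1 g(16,-14)=16 g(16,-12)=120 g(16,-10)=560 g(16,-8)=1820 g(16,-6)=4367 g(16,-4)=7992 g(16,-2)=11320 g(16,0)=12310 g(16,2)=9620 g(16,4)=3640
t=17: g(17,-17)=1 g(17,-15)=17 g(17,-13)=136 g(17,-11)=680 g(17,-9)=2380 g(17,-7)=6187 g(17,-5)=12359 g(17,-3)=19312 g(17,-1)=23630 g(17,1)=21930 g(17,3)=13260
t=18: g(18,-18)=1 g(18,-16)=18 g(18,-14)=153 g(18,-12)=816 g(18,-10)=3060 g(18,-8)=8567 g(18,-6)=18546 g(18,-4)=31671 g(18,-2)=42942 g(18,0)=45560 g(18,2)=35190 g(18,4)=13260
t=19: g(19,-19)=1 g(19,-17)=19 g(19,-15)=171 g(19,-13)=969 g(19,-11)=3876 g(19,-9)=11627 g(19,-7)=27113 g(19,-5)=50217 g(19,-3)=74613 g(19,-1)=88502 g(19,1)=80750 g(19,3)=48450
t=20: g(20,-20)=1 g(20,-18)=20 g(20,-16)=190 g(20,-14)=1140 g(20,-12)=4845 g(20,-10)=15503 g(20,-8)=38740 g(20,-6)=77330 g(20,-4)=124830 g(20,-2)=163115 g(20,0)=169252 g(20,2)=129200 g(20,4)=48450
t=21: g(21,-21)=1 g(21,-19)=21 g(21,-17)=210 g(21,-15)=1330 g(21,-13)=5985 g(21,-11)=20348 g(21,-9)=54243 g(21,-7)=116070 g(21,-5)=202160 g(21,-3)=287945 g(21,-1)=332367 g(21,1)=298452 g(21,3)=177650
t=22: g(22,-22)=1 g(22,-20)=22 g(22,-18)=231 g(22,-16)=1540 g(22,-14)=7315 g(22,-12)=26333 g(22,-10)=74591 g(22,-8)=170313 g(22,-6)=318230 g(22,-4)=490105 g(22,-2)=620312 g(22,0)=630819 g(22,2)=476102 g(22,4)=177650
t=23: g(23,-23)=1 g(23,-21)=23 g(23,-19)=253 g(23,-17)=1771 g(23,-15)=8855 g(23,-13)=33648 g(23,-11)=100924 g(23,-9)=244904 g(23,-7)=488543 g(23,-5)=808335 g(23,-3)=1110417 g(23,-1)=1251131 g(23,1)=1106921 g(23,3)=653752
Paths never hitting 5: Σ_s g(23,s) = 5809478
Paths hitting 5: 2^23 - 5809478 = 2579130
P = 2579130/8388608 = 1289565/4194304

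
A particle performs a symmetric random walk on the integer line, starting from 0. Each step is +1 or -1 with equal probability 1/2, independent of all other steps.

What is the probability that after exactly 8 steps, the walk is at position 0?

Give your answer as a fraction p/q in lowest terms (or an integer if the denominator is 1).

Answer: 35/128

Derivation:
To return to 0 after 8 steps: need exactly 4 steps of +1 and 4 of -1.
Favorable paths: C(8,4) = 70
Total paths: 2^8 = 256
P = 70/256 = 35/128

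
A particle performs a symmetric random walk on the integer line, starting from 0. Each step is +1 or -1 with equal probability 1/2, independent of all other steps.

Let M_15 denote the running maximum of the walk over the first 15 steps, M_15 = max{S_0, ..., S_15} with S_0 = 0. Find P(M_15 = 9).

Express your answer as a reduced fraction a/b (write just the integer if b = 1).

Answer: 455/32768

Derivation:
Let M_15 = max(S_0,...,S_15). Use the reflection principle: for j ≥ 1, #{paths with M_15 ≥ j} = #{S_15 ≥ j} + #{S_15 ≥ j+1}.
By reflection, #{M_15 ≥ 9} = #{S_15 ≥ 9} + #{S_15 ≥ 10} = 576 + 121 = 697.
#{M_15 ≥ 10} = #{S_15 ≥ 10} + #{S_15 ≥ 11} = 121 + 121 = 242.
#{M_15 = 9} = 697 - 242 = 455.
P(M_15 = 9) = 455/32768 = 455/32768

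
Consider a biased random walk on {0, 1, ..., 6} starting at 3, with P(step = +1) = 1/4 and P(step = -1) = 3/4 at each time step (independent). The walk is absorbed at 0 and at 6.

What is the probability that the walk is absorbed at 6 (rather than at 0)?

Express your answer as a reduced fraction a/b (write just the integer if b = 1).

Answer: 1/28

Derivation:
Biased walk: p = 1/4, q = 3/4, r = q/p = 3
Gambler's ruin: P(hit 6 before 0 | start at 3) = (1 - r^a)/(1 - r^N)
r^3 = 27; r^6 = 729
P = (1 - 27) / (1 - 729) = -26 / -728 = 1/28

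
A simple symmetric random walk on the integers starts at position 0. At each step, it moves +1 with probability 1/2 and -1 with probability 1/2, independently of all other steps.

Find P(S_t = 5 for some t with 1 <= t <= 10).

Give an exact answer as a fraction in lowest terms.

Answer: 7/64

Derivation:
Count via complement. Let g(t,s) = #length-t paths at position s with S_1..S_t all ≠ 5.
g(t,s) = g(t-1,s-1) + g(t-1,s+1) for s ≠ 5; g(t,5) = 0.
t=0: g(0,0)=1
t=1: g(1,-1)=1 g(1,1)=1
t=2: g(2,-2)=1 g(2,0)=2 g(2,2)=1
t=3: g(3,-3)=1 g(3,-1)=3 g(3,1)=3 g(3,3)=1
t=4: g(4,-4)=1 g(4,-2)=4 g(4,0)=6 g(4,2)=4 g(4,4)=1
t=5: g(5,-5)=1 g(5,-3)=5 g(5,-1)=10 g(5,1)=10 g(5,3)=5
t=6: g(6,-6)=1 g(6,-4)=6 g(6,-2)=15 g(6,0)=20 g(6,2)=15 g(6,4)=5
t=7: g(7,-7)=1 g(7,-5)=7 g(7,-3)=21 g(7,-1)=35 g(7,1)=35 g(7,3)=20
t=8: g(8,-8)=1 g(8,-6)=8 g(8,-4)=28 g(8,-2)=56 g(8,0)=70 g(8,2)=55 g(8,4)=20
t=9: g(9,-9)=1 g(9,-7)=9 g(9,-5)=36 g(9,-3)=84 g(9,-1)=126 g(9,1)=125 g(9,3)=75
t=10: g(10,-10)=1 g(10,-8)=10 g(10,-6)=45 g(10,-4)=120 g(10,-2)=210 g(10,0)=251 g(10,2)=200 g(10,4)=75
Paths never hitting 5: Σ_s g(10,s) = 912
Paths hitting 5: 2^10 - 912 = 112
P = 112/1024 = 7/64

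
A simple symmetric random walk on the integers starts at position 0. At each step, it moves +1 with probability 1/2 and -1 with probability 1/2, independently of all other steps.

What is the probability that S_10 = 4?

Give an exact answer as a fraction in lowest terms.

Answer: 15/128

Derivation:
To reach position 4 after 10 steps: need 7 steps of +1 and 3 of -1.
Favorable paths: C(10,7) = 120
Total paths: 2^10 = 1024
P = 120/1024 = 15/128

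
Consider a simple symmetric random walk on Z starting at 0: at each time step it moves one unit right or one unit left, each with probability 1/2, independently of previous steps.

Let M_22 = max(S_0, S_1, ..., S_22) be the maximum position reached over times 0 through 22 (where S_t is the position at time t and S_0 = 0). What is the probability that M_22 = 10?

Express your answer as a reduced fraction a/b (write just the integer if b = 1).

Let M_22 = max(S_0,...,S_22). Use the reflection principle: for j ≥ 1, #{paths with M_22 ≥ j} = #{S_22 ≥ j} + #{S_22 ≥ j+1}.
By reflection, #{M_22 ≥ 10} = #{S_22 ≥ 10} + #{S_22 ≥ 11} = 110056 + 35443 = 145499.
#{M_22 ≥ 11} = #{S_22 ≥ 11} + #{S_22 ≥ 12} = 35443 + 35443 = 70886.
#{M_22 = 10} = 145499 - 70886 = 74613.
P(M_22 = 10) = 74613/4194304 = 74613/4194304

Answer: 74613/4194304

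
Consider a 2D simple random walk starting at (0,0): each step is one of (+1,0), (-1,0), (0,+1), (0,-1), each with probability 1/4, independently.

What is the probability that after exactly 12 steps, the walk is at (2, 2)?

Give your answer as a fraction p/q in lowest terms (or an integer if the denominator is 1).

Answer: 114345/4194304

Derivation:
Let h be the number of horizontal steps (so 12-h are vertical). To end at (2,2) need (h+2)/2 right-steps and ((12-h)+2)/2 up-steps.
Sum over h with 2 ≤ h ≤ 10, h ≡ 0 (mod 2), 12-h ≡ 0 (mod 2):
h=2: C(12,2)·C(2,2)·C(10,6) = 66·1·210 = 13860
h=4: C(12,4)·C(4,3)·C(8,5) = 495·4·56 = 110880
h=6: C(12,6)·C(6,4)·C(6,4) = 924·15·15 = 207900
h=8: C(12,8)·C(8,5)·C(4,3) = 495·56·4 = 110880
h=10: C(12,10)·C(10,6)·C(2,2) = 66·210·1 = 13860
Total favorable: 457380
Total paths: 4^12 = 16777216
P = 457380/16777216 = 114345/4194304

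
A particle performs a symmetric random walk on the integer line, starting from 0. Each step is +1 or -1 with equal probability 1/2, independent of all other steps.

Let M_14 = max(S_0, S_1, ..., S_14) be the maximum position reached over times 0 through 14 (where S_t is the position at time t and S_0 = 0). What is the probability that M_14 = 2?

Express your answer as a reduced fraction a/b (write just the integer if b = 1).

Let M_14 = max(S_0,...,S_14). Use the reflection principle: for j ≥ 1, #{paths with M_14 ≥ j} = #{S_14 ≥ j} + #{S_14 ≥ j+1}.
By reflection, #{M_14 ≥ 2} = #{S_14 ≥ 2} + #{S_14 ≥ 3} = 6476 + 3473 = 9949.
#{M_14 ≥ 3} = #{S_14 ≥ 3} + #{S_14 ≥ 4} = 3473 + 3473 = 6946.
#{M_14 = 2} = 9949 - 6946 = 3003.
P(M_14 = 2) = 3003/16384 = 3003/16384

Answer: 3003/16384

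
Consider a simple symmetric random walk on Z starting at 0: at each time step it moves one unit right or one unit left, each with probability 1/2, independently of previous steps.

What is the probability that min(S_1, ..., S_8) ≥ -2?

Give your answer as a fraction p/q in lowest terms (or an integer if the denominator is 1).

Let f(t,s) = #length-t paths at position s with S_1..S_t all ≥ -2.
f(t,s) = f(t-1,s-1) + f(t-1,s+1) for s ≥ -2; f(t,s) = 0 for s < -2.
t=0: f(0,0)=1
t=1: f(1,-1)=1 f(1,1)=1
t=2: f(2,-2)=1 f(2,0)=2 f(2,2)=1
t=3: f(3,-1)=3 f(3,1)=3 f(3,3)=1
t=4: f(4,-2)=3 f(4,0)=6 f(4,2)=4 f(4,4)=1
t=5: f(5,-1)=9 f(5,1)=10 f(5,3)=5 f(5,5)=1
t=6: f(6,-2)=9 f(6,0)=19 f(6,2)=15 f(6,4)=6 f(6,6)=1
t=7: f(7,-1)=28 f(7,1)=34 f(7,3)=21 f(7,5)=7 f(7,7)=1
t=8: f(8,-2)=28 f(8,0)=62 f(8,2)=55 f(8,4)=28 f(8,6)=8 f(8,8)=1
Σ_s f(8,s) = 182
P = 182/256 = 91/128

Answer: 91/128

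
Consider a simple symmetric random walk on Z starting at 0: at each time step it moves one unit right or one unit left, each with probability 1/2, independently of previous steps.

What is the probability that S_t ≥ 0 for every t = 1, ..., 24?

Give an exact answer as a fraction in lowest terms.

Let f(t,s) = #length-t paths at position s with S_1..S_t all ≥ 0.
f(t,s) = f(t-1,s-1) + f(t-1,s+1) for s ≥ 0; f(t,s) = 0 for s < 0.
t=0: f(0,0)=1
t=1: f(1,1)=1
t=2: f(2,0)=1 f(2,2)=1
t=3: f(3,1)=2 f(3,3)=1
t=4: f(4,0)=2 f(4,2)=3 f(4,4)=1
t=5: f(5,1)=5 f(5,3)=4 f(5,5)=1
t=6: f(6,0)=5 f(6,2)=9 f(6,4)=5 f(6,6)=1
t=7: f(7,1)=14 f(7,3)=14 f(7,5)=6 f(7,7)=1
t=8: f(8,0)=14 f(8,2)=28 f(8,4)=20 f(8,6)=7 f(8,8)=1
t=9: f(9,1)=42 f(9,3)=48 f(9,5)=27 f(9,7)=8 f(9,9)=1
t=10: f(10,0)=42 f(10,2)=90 f(10,4)=75 f(10,6)=35 f(10,8)=9 f(10,10)=1
t=11: f(11,1)=132 f(11,3)=165 f(11,5)=110 f(11,7)=44 f(11,9)=10 f(11,11)=1
t=12: f(12,0)=132 f(12,2)=297 f(12,4)=275 f(12,6)=154 f(12,8)=54 f(12,10)=11 f(12,12)=1
t=13: f(13,1)=429 f(13,3)=572 f(13,5)=429 f(13,7)=208 f(13,9)=65 f(13,11)=12 f(13,13)=1
t=14: f(14,0)=429 f(14,2)=1001 f(14,4)=1001 f(14,6)=637 f(14,8)=273 f(14,10)=77 f(14,12)=13 f(14,14)=1
t=15: f(15,1)=1430 f(15,3)=2002 f(15,5)=1638 f(15,7)=910 f(15,9)=350 f(15,11)=90 f(15,13)=14 f(15,15)=1
t=16: f(16,0)=1430 f(16,2)=3432 f(16,4)=3640 f(16,6)=2548 f(16,8)=1260 f(16,10)=440 f(16,12)=104 f(16,14)=15 f(16,16)=1
t=17: f(17,1)=4862 f(17,3)=7072 f(17,5)=6188 f(17,7)=3808 f(17,9)=1700 f(17,11)=544 f(17,13)=119 f(17,15)=16 f(17,17)=1
t=18: f(18,0)=4862 f(18,2)=11934 f(18,4)=13260 f(18,6)=9996 f(18,8)=5508 f(18,10)=2244 f(18,12)=663 f(18,14)=135 f(18,16)=17 f(18,18)=1
t=19: f(19,1)=16796 f(19,3)=25194 f(19,5)=23256 f(19,7)=15504 f(19,9)=7752 f(19,11)=2907 f(19,13)=798 f(19,15)=152 f(19,17)=18 f(19,19)=1
t=20: f(20,0)=16796 f(20,2)=41990 f(20,4)=48450 f(20,6)=38760 f(20,8)=23256 f(20,10)=10659 f(20,12)=3705 f(20,14)=950 f(20,16)=170 f(20,18)=19 f(20,20)=1
t=21: f(21,1)=58786 f(21,3)=90440 f(21,5)=87210 f(21,7)=62016 f(21,9)=33915 f(21,11)=14364 f(21,13)=4655 f(21,15)=1120 f(21,17)=189 f(21,19)=20 f(21,21)=1
t=22: f(22,0)=58786 f(22,2)=149226 f(22,4)=177650 f(22,6)=149226 f(22,8)=95931 f(22,10)=48279 f(22,12)=19019 f(22,14)=5775 f(22,16)=1309 f(22,18)=209 f(22,20)=21 f(22,22)=1
t=23: f(23,1)=208012 f(23,3)=326876 f(23,5)=326876 f(23,7)=245157 f(23,9)=144210 f(23,11)=67298 f(23,13)=24794 f(23,15)=7084 f(23,17)=1518 f(23,19)=230 f(23,21)=22 f(23,23)=1
t=24: f(24,0)=208012 f(24,2)=534888 f(24,4)=653752 f(24,6)=572033 f(24,8)=389367 f(24,10)=211508 f(24,12)=92092 f(24,14)=31878 f(24,16)=8602 f(24,18)=1748 f(24,20)=252 f(24,22)=23 f(24,24)=1
Σ_s f(24,s) = 2704156
P = 2704156/16777216 = 676039/4194304

Answer: 676039/4194304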